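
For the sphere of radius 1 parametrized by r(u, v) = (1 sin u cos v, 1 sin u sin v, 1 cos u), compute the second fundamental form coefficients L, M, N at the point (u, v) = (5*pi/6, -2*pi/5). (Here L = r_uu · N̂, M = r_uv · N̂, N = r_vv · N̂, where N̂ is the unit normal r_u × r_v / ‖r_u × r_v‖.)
L = -1;  M = 0;  N = -1/4

Compute the unit normal N̂(u, v) = (sin(u)^2*cos(v)/Abs(sin(u)), sin(u)^2*sin(v)/Abs(sin(u)), sin(2*u)/(2*Abs(sin(u)))), and the second partials r_uu, r_uv, r_vv. Take dot products:
  L(u, v) = r_uu · N̂ = -sin(u)/Abs(sin(u)),
  M(u, v) = r_uv · N̂ = 0,
  N(u, v) = r_vv · N̂ = -sin(u)^3/Abs(sin(u)).
Evaluating at (u, v) = (5*pi/6, -2*pi/5):
  L = -1, M = 0, N = -1/4.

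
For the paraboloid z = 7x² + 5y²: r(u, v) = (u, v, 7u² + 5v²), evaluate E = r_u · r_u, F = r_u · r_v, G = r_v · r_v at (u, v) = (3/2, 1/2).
E = 442;  F = 105;  G = 26

Partials: r_u = (1, 0, 14*u), r_v = (0, 1, 10*v). As functions of (u, v):
  E = r_u · r_u = 196*u^2 + 1,
  F = r_u · r_v = 140*u*v,
  G = r_v · r_v = 100*v^2 + 1.
Evaluating at (u, v) = (3/2, 1/2): E = 442, F = 105, G = 26.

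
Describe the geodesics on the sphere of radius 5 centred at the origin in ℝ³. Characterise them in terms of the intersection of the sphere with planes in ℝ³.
Geodesics on the sphere of radius 5 are great circles — circles of radius 5 obtained as the intersection of the sphere with planes through the origin (the centre of the sphere).

A curve α(t) of nonzero constant speed on the sphere of radius 5 is a geodesic iff its acceleration α̈ is everywhere normal to the surface, i.e. parallel to the radial vector α(t). Then d/dt(α × α̇) = α̇ × α̇ + α × α̈ = 0, so α × α̇ is a constant vector n ≠ 0 and α(t) · n = 0 for all t: α lies in the plane through the origin with normal n. The intersection of that plane with the sphere is a circle of radius 5 (a great circle). Conversely, a great circle traversed at constant speed has centripetal acceleration pointing at the origin, hence normal to the sphere, so every great circle is a geodesic.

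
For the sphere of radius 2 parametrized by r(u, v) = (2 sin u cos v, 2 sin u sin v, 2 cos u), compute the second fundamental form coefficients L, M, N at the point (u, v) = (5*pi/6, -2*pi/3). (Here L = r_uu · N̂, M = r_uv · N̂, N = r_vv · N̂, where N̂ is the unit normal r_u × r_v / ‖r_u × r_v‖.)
L = -2;  M = 0;  N = -1/2

Compute the unit normal N̂(u, v) = (sin(u)^2*cos(v)/Abs(sin(u)), sin(u)^2*sin(v)/Abs(sin(u)), sin(2*u)/(2*Abs(sin(u)))), and the second partials r_uu, r_uv, r_vv. Take dot products:
  L(u, v) = r_uu · N̂ = -2*sin(u)/Abs(sin(u)),
  M(u, v) = r_uv · N̂ = 0,
  N(u, v) = r_vv · N̂ = -2*sin(u)^3/Abs(sin(u)).
Evaluating at (u, v) = (5*pi/6, -2*pi/3):
  L = -2, M = 0, N = -1/2.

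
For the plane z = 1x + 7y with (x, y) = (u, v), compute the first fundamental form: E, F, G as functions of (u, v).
E = 2;  F = 7;  G = 50

Compute partials: r_u = (1, 0, 1), r_v = (0, 1, 7). Then
  E = r_u · r_u = 2,
  F = r_u · r_v = 7,
  G = r_v · r_v = 50.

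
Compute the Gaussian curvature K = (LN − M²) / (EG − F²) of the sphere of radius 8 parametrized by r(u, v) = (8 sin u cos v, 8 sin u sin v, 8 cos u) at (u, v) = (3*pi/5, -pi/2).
K = 1/64

Coefficients of the first fundamental form: E = 64, F = 0, G = 64*sin(u)^2.
Coefficients of the second fundamental form: L = -8*sin(u)/Abs(sin(u)), M = 0, N = -8*sin(u)^3/Abs(sin(u)).
Assemble K = (LN − M²)/(EG − F²) = 1/64. At (u, v) = (3*pi/5, -pi/2): K = 1/64.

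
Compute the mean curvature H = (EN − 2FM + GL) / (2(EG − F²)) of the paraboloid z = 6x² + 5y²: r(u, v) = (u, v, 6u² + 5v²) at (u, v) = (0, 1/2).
H = 161*sqrt(26)/676

With E = 144*u^2 + 1, F = 120*u*v, G = 100*v^2 + 1, L = 12/sqrt(144*u^2 + 100*v^2 + 1), M = 0, N = 10/sqrt(144*u^2 + 100*v^2 + 1), assemble
  H = (EN − 2FM + GL) / (2(EG − F²)) = (720*u^2 + 600*v^2 + 11)/(144*u^2 + 100*v^2 + 1)^(3/2).
At (u, v) = (0, 1/2): H = 161*sqrt(26)/676.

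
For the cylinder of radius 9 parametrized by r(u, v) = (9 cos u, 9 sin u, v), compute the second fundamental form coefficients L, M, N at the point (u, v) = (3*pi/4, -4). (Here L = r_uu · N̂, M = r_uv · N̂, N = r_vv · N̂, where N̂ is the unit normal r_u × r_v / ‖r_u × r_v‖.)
L = -9;  M = 0;  N = 0

Compute the unit normal N̂(u, v) = (cos(u), sin(u), 0), and the second partials r_uu, r_uv, r_vv. Take dot products:
  L(u, v) = r_uu · N̂ = -9,
  M(u, v) = r_uv · N̂ = 0,
  N(u, v) = r_vv · N̂ = 0.
Evaluating at (u, v) = (3*pi/4, -4):
  L = -9, M = 0, N = 0.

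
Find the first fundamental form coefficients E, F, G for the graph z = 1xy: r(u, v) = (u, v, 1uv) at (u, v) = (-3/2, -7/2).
E = 53/4;  F = 21/4;  G = 13/4

Partials: r_u = (1, 0, v), r_v = (0, 1, u). As functions of (u, v):
  E = r_u · r_u = v^2 + 1,
  F = r_u · r_v = u*v,
  G = r_v · r_v = u^2 + 1.
Evaluating at (u, v) = (-3/2, -7/2): E = 53/4, F = 21/4, G = 13/4.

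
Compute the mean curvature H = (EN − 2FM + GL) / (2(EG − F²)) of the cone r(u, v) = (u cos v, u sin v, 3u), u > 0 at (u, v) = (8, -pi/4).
H = 3*sqrt(10)/160

With E = 10, F = 0, G = u^2, L = 0, M = 0, N = 3*sqrt(10)*u^2/(10*Abs(u)), assemble
  H = (EN − 2FM + GL) / (2(EG − F²)) = 3*sqrt(10)/(20*Abs(u)).
At (u, v) = (8, -pi/4): H = 3*sqrt(10)/160.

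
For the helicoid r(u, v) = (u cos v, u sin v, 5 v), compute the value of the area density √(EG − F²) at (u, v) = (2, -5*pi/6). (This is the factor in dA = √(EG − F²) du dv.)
√(EG − F²)|_{(2, -5*pi/6)} = sqrt(29)

E = 1, F = 0, G = u^2 + 25, so EG − F² = u^2 + 25. Taking the positive square root: √(EG − F²) = sqrt(u^2 + 25). At (u, v) = (2, -5*pi/6): sqrt(29).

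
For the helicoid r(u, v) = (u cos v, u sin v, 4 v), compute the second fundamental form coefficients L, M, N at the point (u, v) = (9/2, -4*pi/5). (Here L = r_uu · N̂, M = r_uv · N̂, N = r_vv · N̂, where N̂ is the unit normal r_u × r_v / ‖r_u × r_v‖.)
L = 0;  M = -8*sqrt(145)/145;  N = 0

Compute the unit normal N̂(u, v) = (4*sin(v)/sqrt(u^2 + 16), -4*cos(v)/sqrt(u^2 + 16), u/sqrt(u^2 + 16)), and the second partials r_uu, r_uv, r_vv. Take dot products:
  L(u, v) = r_uu · N̂ = 0,
  M(u, v) = r_uv · N̂ = -4/sqrt(u^2 + 16),
  N(u, v) = r_vv · N̂ = 0.
Evaluating at (u, v) = (9/2, -4*pi/5):
  L = 0, M = -8*sqrt(145)/145, N = 0.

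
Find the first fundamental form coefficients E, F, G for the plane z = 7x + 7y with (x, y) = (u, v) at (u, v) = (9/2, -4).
E = 50;  F = 49;  G = 50

Partials: r_u = (1, 0, 7), r_v = (0, 1, 7). As functions of (u, v):
  E = r_u · r_u = 50,
  F = r_u · r_v = 49,
  G = r_v · r_v = 50.
Evaluating at (u, v) = (9/2, -4): E = 50, F = 49, G = 50.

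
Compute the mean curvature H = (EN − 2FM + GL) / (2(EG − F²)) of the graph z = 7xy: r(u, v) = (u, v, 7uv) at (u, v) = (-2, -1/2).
H = -2744*sqrt(93)/233523

With E = 49*v^2 + 1, F = 49*u*v, G = 49*u^2 + 1, L = 0, M = 7/sqrt(49*u^2 + 49*v^2 + 1), N = 0, assemble
  H = (EN − 2FM + GL) / (2(EG − F²)) = -343*u*v/(49*u^2 + 49*v^2 + 1)^(3/2).
At (u, v) = (-2, -1/2): H = -2744*sqrt(93)/233523.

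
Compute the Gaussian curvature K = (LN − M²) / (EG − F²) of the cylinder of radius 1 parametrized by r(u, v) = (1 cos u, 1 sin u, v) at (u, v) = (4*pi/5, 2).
K = 0

Coefficients of the first fundamental form: E = 1, F = 0, G = 1.
Coefficients of the second fundamental form: L = -1, M = 0, N = 0.
Assemble K = (LN − M²)/(EG − F²) = 0. At (u, v) = (4*pi/5, 2): K = 0.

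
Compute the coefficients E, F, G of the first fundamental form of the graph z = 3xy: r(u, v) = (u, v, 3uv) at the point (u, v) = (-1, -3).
E = 82;  F = 27;  G = 10

Partials: r_u = (1, 0, 3*v), r_v = (0, 1, 3*u). As functions of (u, v):
  E = r_u · r_u = 9*v^2 + 1,
  F = r_u · r_v = 9*u*v,
  G = r_v · r_v = 9*u^2 + 1.
Evaluating at (u, v) = (-1, -3): E = 82, F = 27, G = 10.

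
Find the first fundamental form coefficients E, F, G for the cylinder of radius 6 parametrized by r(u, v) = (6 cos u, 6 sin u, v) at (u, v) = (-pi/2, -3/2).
E = 36;  F = 0;  G = 1

Partials: r_u = (-6*sin(u), 6*cos(u), 0), r_v = (0, 0, 1). As functions of (u, v):
  E = r_u · r_u = 36,
  F = r_u · r_v = 0,
  G = r_v · r_v = 1.
Evaluating at (u, v) = (-pi/2, -3/2): E = 36, F = 0, G = 1.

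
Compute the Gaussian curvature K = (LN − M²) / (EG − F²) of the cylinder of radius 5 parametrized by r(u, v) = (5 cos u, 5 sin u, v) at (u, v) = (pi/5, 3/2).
K = 0

Coefficients of the first fundamental form: E = 25, F = 0, G = 1.
Coefficients of the second fundamental form: L = -5, M = 0, N = 0.
Assemble K = (LN − M²)/(EG − F²) = 0. At (u, v) = (pi/5, 3/2): K = 0.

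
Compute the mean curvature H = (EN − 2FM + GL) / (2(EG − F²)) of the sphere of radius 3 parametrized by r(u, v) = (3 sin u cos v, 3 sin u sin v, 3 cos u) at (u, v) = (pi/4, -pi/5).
H = -1/3

With E = 9, F = 0, G = 9*sin(u)^2, L = -3*sin(u)/Abs(sin(u)), M = 0, N = -3*sin(u)^3/Abs(sin(u)), assemble
  H = (EN − 2FM + GL) / (2(EG − F²)) = -sin(u)/(3*Abs(sin(u))).
At (u, v) = (pi/4, -pi/5): H = -1/3.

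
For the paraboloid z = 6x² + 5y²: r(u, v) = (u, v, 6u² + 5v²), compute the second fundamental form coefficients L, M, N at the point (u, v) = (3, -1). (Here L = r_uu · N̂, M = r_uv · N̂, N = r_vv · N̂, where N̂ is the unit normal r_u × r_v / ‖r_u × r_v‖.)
L = 12*sqrt(1397)/1397;  M = 0;  N = 10*sqrt(1397)/1397

Compute the unit normal N̂(u, v) = (-12*u/sqrt(144*u^2 + 100*v^2 + 1), -10*v/sqrt(144*u^2 + 100*v^2 + 1), 1/sqrt(144*u^2 + 100*v^2 + 1)), and the second partials r_uu, r_uv, r_vv. Take dot products:
  L(u, v) = r_uu · N̂ = 12/sqrt(144*u^2 + 100*v^2 + 1),
  M(u, v) = r_uv · N̂ = 0,
  N(u, v) = r_vv · N̂ = 10/sqrt(144*u^2 + 100*v^2 + 1).
Evaluating at (u, v) = (3, -1):
  L = 12*sqrt(1397)/1397, M = 0, N = 10*sqrt(1397)/1397.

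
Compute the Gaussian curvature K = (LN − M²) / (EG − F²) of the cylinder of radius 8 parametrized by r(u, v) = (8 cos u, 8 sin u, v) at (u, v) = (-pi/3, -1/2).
K = 0

Coefficients of the first fundamental form: E = 64, F = 0, G = 1.
Coefficients of the second fundamental form: L = -8, M = 0, N = 0.
Assemble K = (LN − M²)/(EG − F²) = 0. At (u, v) = (-pi/3, -1/2): K = 0.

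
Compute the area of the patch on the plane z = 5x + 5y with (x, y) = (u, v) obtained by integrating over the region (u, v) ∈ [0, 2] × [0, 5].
Area = 10*sqrt(51)

Area = ∫∫ √(EG − F²) du dv with √(EG − F²) = sqrt(51). Integrating over [0, 2] × [0, 5] gives 10*sqrt(51).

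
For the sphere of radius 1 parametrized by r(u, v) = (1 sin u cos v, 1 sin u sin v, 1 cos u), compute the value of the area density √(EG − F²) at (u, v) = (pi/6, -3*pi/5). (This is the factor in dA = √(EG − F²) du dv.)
√(EG − F²)|_{(pi/6, -3*pi/5)} = 1/2

E = 1, F = 0, G = sin(u)^2, so EG − F² = sin(u)^2. Taking the positive square root: √(EG − F²) = Abs(sin(u)). At (u, v) = (pi/6, -3*pi/5): 1/2.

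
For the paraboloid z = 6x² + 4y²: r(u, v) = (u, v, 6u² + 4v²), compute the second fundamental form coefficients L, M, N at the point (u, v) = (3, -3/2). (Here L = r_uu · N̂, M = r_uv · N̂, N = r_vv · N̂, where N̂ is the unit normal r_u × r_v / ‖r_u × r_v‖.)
L = 12*sqrt(1441)/1441;  M = 0;  N = 8*sqrt(1441)/1441

Compute the unit normal N̂(u, v) = (-12*u/sqrt(144*u^2 + 64*v^2 + 1), -8*v/sqrt(144*u^2 + 64*v^2 + 1), 1/sqrt(144*u^2 + 64*v^2 + 1)), and the second partials r_uu, r_uv, r_vv. Take dot products:
  L(u, v) = r_uu · N̂ = 12/sqrt(144*u^2 + 64*v^2 + 1),
  M(u, v) = r_uv · N̂ = 0,
  N(u, v) = r_vv · N̂ = 8/sqrt(144*u^2 + 64*v^2 + 1).
Evaluating at (u, v) = (3, -3/2):
  L = 12*sqrt(1441)/1441, M = 0, N = 8*sqrt(1441)/1441.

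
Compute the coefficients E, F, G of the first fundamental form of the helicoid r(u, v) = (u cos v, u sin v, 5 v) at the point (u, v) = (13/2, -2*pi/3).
E = 1;  F = 0;  G = 269/4

Partials: r_u = (cos(v), sin(v), 0), r_v = (-u*sin(v), u*cos(v), 5). As functions of (u, v):
  E = r_u · r_u = 1,
  F = r_u · r_v = 0,
  G = r_v · r_v = u^2 + 25.
Evaluating at (u, v) = (13/2, -2*pi/3): E = 1, F = 0, G = 269/4.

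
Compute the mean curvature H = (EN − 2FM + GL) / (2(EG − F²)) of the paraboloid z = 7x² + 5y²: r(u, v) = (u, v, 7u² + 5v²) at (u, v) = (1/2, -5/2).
H = 1544*sqrt(3)/10125

With E = 196*u^2 + 1, F = 140*u*v, G = 100*v^2 + 1, L = 14/sqrt(196*u^2 + 100*v^2 + 1), M = 0, N = 10/sqrt(196*u^2 + 100*v^2 + 1), assemble
  H = (EN − 2FM + GL) / (2(EG − F²)) = 4*(245*u^2 + 175*v^2 + 3)/(196*u^2 + 100*v^2 + 1)^(3/2).
At (u, v) = (1/2, -5/2): H = 1544*sqrt(3)/10125.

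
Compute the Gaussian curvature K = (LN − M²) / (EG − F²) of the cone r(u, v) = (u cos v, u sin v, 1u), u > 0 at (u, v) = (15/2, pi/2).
K = 0

Coefficients of the first fundamental form: E = 2, F = 0, G = u^2.
Coefficients of the second fundamental form: L = 0, M = 0, N = sqrt(2)*u^2/(2*Abs(u)).
Assemble K = (LN − M²)/(EG − F²) = 0. At (u, v) = (15/2, pi/2): K = 0.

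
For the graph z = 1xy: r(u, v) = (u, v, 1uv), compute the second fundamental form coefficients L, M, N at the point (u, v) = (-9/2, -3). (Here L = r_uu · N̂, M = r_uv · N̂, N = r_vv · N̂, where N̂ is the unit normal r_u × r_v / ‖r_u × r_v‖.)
L = 0;  M = 2/11;  N = 0

Compute the unit normal N̂(u, v) = (-v/sqrt(u^2 + v^2 + 1), -u/sqrt(u^2 + v^2 + 1), 1/sqrt(u^2 + v^2 + 1)), and the second partials r_uu, r_uv, r_vv. Take dot products:
  L(u, v) = r_uu · N̂ = 0,
  M(u, v) = r_uv · N̂ = 1/sqrt(u^2 + v^2 + 1),
  N(u, v) = r_vv · N̂ = 0.
Evaluating at (u, v) = (-9/2, -3):
  L = 0, M = 2/11, N = 0.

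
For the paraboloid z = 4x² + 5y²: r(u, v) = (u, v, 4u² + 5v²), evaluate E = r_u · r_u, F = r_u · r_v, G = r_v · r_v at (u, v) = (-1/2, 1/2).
E = 17;  F = -20;  G = 26

Partials: r_u = (1, 0, 8*u), r_v = (0, 1, 10*v). As functions of (u, v):
  E = r_u · r_u = 64*u^2 + 1,
  F = r_u · r_v = 80*u*v,
  G = r_v · r_v = 100*v^2 + 1.
Evaluating at (u, v) = (-1/2, 1/2): E = 17, F = -20, G = 26.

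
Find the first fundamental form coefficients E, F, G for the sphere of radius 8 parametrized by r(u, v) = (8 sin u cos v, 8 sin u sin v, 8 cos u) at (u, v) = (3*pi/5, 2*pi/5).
E = 64;  F = 0;  G = 8*sqrt(5) + 40

Partials: r_u = (8*cos(u)*cos(v), 8*sin(v)*cos(u), -8*sin(u)), r_v = (-8*sin(u)*sin(v), 8*sin(u)*cos(v), 0). As functions of (u, v):
  E = r_u · r_u = 64,
  F = r_u · r_v = 0,
  G = r_v · r_v = 64*sin(u)^2.
Evaluating at (u, v) = (3*pi/5, 2*pi/5): E = 64, F = 0, G = 8*sqrt(5) + 40.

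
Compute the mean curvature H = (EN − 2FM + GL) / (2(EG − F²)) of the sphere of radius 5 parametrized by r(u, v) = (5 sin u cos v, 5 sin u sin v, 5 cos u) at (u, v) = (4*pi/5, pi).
H = -1/5

With E = 25, F = 0, G = 25*sin(u)^2, L = -5*sin(u)/Abs(sin(u)), M = 0, N = -5*sin(u)^3/Abs(sin(u)), assemble
  H = (EN − 2FM + GL) / (2(EG − F²)) = -sin(u)/(5*Abs(sin(u))).
At (u, v) = (4*pi/5, pi): H = -1/5.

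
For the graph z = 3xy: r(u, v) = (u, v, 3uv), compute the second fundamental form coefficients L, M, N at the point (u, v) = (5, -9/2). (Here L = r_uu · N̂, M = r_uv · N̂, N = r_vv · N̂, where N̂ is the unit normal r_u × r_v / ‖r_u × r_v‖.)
L = 0;  M = 6*sqrt(1633)/1633;  N = 0

Compute the unit normal N̂(u, v) = (-3*v/sqrt(9*u^2 + 9*v^2 + 1), -3*u/sqrt(9*u^2 + 9*v^2 + 1), 1/sqrt(9*u^2 + 9*v^2 + 1)), and the second partials r_uu, r_uv, r_vv. Take dot products:
  L(u, v) = r_uu · N̂ = 0,
  M(u, v) = r_uv · N̂ = 3/sqrt(9*u^2 + 9*v^2 + 1),
  N(u, v) = r_vv · N̂ = 0.
Evaluating at (u, v) = (5, -9/2):
  L = 0, M = 6*sqrt(1633)/1633, N = 0.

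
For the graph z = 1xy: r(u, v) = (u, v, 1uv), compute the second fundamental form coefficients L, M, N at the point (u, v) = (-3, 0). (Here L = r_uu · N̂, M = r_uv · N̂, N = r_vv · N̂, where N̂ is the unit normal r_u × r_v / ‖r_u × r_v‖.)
L = 0;  M = sqrt(10)/10;  N = 0

Compute the unit normal N̂(u, v) = (-v/sqrt(u^2 + v^2 + 1), -u/sqrt(u^2 + v^2 + 1), 1/sqrt(u^2 + v^2 + 1)), and the second partials r_uu, r_uv, r_vv. Take dot products:
  L(u, v) = r_uu · N̂ = 0,
  M(u, v) = r_uv · N̂ = 1/sqrt(u^2 + v^2 + 1),
  N(u, v) = r_vv · N̂ = 0.
Evaluating at (u, v) = (-3, 0):
  L = 0, M = sqrt(10)/10, N = 0.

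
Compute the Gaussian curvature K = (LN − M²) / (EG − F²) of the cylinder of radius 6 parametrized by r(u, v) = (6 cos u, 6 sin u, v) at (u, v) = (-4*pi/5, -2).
K = 0

Coefficients of the first fundamental form: E = 36, F = 0, G = 1.
Coefficients of the second fundamental form: L = -6, M = 0, N = 0.
Assemble K = (LN − M²)/(EG − F²) = 0. At (u, v) = (-4*pi/5, -2): K = 0.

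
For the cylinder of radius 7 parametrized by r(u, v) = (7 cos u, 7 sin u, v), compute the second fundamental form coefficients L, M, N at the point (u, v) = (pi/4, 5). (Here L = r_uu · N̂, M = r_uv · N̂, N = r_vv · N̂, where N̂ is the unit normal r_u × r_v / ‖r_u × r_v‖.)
L = -7;  M = 0;  N = 0

Compute the unit normal N̂(u, v) = (cos(u), sin(u), 0), and the second partials r_uu, r_uv, r_vv. Take dot products:
  L(u, v) = r_uu · N̂ = -7,
  M(u, v) = r_uv · N̂ = 0,
  N(u, v) = r_vv · N̂ = 0.
Evaluating at (u, v) = (pi/4, 5):
  L = -7, M = 0, N = 0.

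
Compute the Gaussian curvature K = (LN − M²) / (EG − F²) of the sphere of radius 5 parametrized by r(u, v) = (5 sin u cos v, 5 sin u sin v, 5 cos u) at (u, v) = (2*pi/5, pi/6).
K = 1/25

Coefficients of the first fundamental form: E = 25, F = 0, G = 25*sin(u)^2.
Coefficients of the second fundamental form: L = -5*sin(u)/Abs(sin(u)), M = 0, N = -5*sin(u)^3/Abs(sin(u)).
Assemble K = (LN − M²)/(EG − F²) = 1/25. At (u, v) = (2*pi/5, pi/6): K = 1/25.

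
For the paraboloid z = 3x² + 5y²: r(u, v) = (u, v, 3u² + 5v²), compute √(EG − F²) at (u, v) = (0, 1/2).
√(EG − F²)|_{(0, 1/2)} = sqrt(26)

E = 36*u^2 + 1, F = 60*u*v, G = 100*v^2 + 1; EG − F² = 36*u^2 + 100*v^2 + 1; √(EG − F²) = sqrt(36*u^2 + 100*v^2 + 1). At the given point: sqrt(26).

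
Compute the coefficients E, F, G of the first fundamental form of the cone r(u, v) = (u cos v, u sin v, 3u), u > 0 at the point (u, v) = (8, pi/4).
E = 10;  F = 0;  G = 64

Partials: r_u = (cos(v), sin(v), 3), r_v = (-u*sin(v), u*cos(v), 0). As functions of (u, v):
  E = r_u · r_u = 10,
  F = r_u · r_v = 0,
  G = r_v · r_v = u^2.
Evaluating at (u, v) = (8, pi/4): E = 10, F = 0, G = 64.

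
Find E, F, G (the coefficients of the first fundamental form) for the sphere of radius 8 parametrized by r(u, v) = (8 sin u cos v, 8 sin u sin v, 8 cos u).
E = 64;  F = 0;  G = 64*sin(u)^2

Compute partials: r_u = (8*cos(u)*cos(v), 8*sin(v)*cos(u), -8*sin(u)), r_v = (-8*sin(u)*sin(v), 8*sin(u)*cos(v), 0). Then
  E = r_u · r_u = 64,
  F = r_u · r_v = 0,
  G = r_v · r_v = 64*sin(u)^2.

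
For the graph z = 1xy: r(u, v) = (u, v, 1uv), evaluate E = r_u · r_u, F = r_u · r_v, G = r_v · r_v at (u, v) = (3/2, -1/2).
E = 5/4;  F = -3/4;  G = 13/4

Partials: r_u = (1, 0, v), r_v = (0, 1, u). As functions of (u, v):
  E = r_u · r_u = v^2 + 1,
  F = r_u · r_v = u*v,
  G = r_v · r_v = u^2 + 1.
Evaluating at (u, v) = (3/2, -1/2): E = 5/4, F = -3/4, G = 13/4.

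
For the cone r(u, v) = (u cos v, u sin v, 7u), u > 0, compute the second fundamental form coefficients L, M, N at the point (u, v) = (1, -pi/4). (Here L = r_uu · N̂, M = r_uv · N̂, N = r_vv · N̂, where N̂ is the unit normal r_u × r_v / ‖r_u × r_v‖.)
L = 0;  M = 0;  N = 7*sqrt(2)/10

Compute the unit normal N̂(u, v) = (-7*sqrt(2)*u*cos(v)/(10*Abs(u)), -7*sqrt(2)*u*sin(v)/(10*Abs(u)), sqrt(2)*u/(10*Abs(u))), and the second partials r_uu, r_uv, r_vv. Take dot products:
  L(u, v) = r_uu · N̂ = 0,
  M(u, v) = r_uv · N̂ = 0,
  N(u, v) = r_vv · N̂ = 7*sqrt(2)*u^2/(10*Abs(u)).
Evaluating at (u, v) = (1, -pi/4):
  L = 0, M = 0, N = 7*sqrt(2)/10.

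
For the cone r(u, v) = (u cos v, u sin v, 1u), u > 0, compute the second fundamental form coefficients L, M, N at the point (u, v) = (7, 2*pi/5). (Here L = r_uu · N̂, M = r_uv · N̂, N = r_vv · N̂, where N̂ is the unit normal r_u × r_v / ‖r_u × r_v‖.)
L = 0;  M = 0;  N = 7*sqrt(2)/2

Compute the unit normal N̂(u, v) = (-sqrt(2)*u*cos(v)/(2*Abs(u)), -sqrt(2)*u*sin(v)/(2*Abs(u)), sqrt(2)*u/(2*Abs(u))), and the second partials r_uu, r_uv, r_vv. Take dot products:
  L(u, v) = r_uu · N̂ = 0,
  M(u, v) = r_uv · N̂ = 0,
  N(u, v) = r_vv · N̂ = sqrt(2)*u^2/(2*Abs(u)).
Evaluating at (u, v) = (7, 2*pi/5):
  L = 0, M = 0, N = 7*sqrt(2)/2.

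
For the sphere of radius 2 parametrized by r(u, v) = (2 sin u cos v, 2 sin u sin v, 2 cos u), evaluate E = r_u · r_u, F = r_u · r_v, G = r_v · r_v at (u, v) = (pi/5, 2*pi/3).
E = 4;  F = 0;  G = 5/2 - sqrt(5)/2

Partials: r_u = (2*cos(u)*cos(v), 2*sin(v)*cos(u), -2*sin(u)), r_v = (-2*sin(u)*sin(v), 2*sin(u)*cos(v), 0). As functions of (u, v):
  E = r_u · r_u = 4,
  F = r_u · r_v = 0,
  G = r_v · r_v = 4*sin(u)^2.
Evaluating at (u, v) = (pi/5, 2*pi/3): E = 4, F = 0, G = 5/2 - sqrt(5)/2.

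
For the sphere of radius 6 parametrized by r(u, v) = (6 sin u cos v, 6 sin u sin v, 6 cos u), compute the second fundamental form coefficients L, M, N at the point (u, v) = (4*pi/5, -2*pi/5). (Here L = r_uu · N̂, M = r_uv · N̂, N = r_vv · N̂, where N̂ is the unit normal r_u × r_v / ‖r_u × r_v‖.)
L = -6;  M = 0;  N = -15/4 + 3*sqrt(5)/4

Compute the unit normal N̂(u, v) = (sin(u)^2*cos(v)/Abs(sin(u)), sin(u)^2*sin(v)/Abs(sin(u)), sin(2*u)/(2*Abs(sin(u)))), and the second partials r_uu, r_uv, r_vv. Take dot products:
  L(u, v) = r_uu · N̂ = -6*sin(u)/Abs(sin(u)),
  M(u, v) = r_uv · N̂ = 0,
  N(u, v) = r_vv · N̂ = -6*sin(u)^3/Abs(sin(u)).
Evaluating at (u, v) = (4*pi/5, -2*pi/5):
  L = -6, M = 0, N = -15/4 + 3*sqrt(5)/4.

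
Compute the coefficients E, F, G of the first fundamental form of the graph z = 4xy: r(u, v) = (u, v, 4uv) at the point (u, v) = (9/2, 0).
E = 1;  F = 0;  G = 325

Partials: r_u = (1, 0, 4*v), r_v = (0, 1, 4*u). As functions of (u, v):
  E = r_u · r_u = 16*v^2 + 1,
  F = r_u · r_v = 16*u*v,
  G = r_v · r_v = 16*u^2 + 1.
Evaluating at (u, v) = (9/2, 0): E = 1, F = 0, G = 325.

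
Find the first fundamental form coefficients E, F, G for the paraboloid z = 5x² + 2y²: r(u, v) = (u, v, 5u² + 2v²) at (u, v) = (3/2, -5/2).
E = 226;  F = -150;  G = 101

Partials: r_u = (1, 0, 10*u), r_v = (0, 1, 4*v). As functions of (u, v):
  E = r_u · r_u = 100*u^2 + 1,
  F = r_u · r_v = 40*u*v,
  G = r_v · r_v = 16*v^2 + 1.
Evaluating at (u, v) = (3/2, -5/2): E = 226, F = -150, G = 101.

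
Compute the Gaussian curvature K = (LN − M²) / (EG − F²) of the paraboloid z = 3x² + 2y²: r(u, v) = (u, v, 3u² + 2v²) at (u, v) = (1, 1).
K = 24/2809

Coefficients of the first fundamental form: E = 36*u^2 + 1, F = 24*u*v, G = 16*v^2 + 1.
Coefficients of the second fundamental form: L = 6/sqrt(36*u^2 + 16*v^2 + 1), M = 0, N = 4/sqrt(36*u^2 + 16*v^2 + 1).
Assemble K = (LN − M²)/(EG − F²) = 24/(1296*u^4 + 1152*u^2*v^2 + 72*u^2 + 256*v^4 + 32*v^2 + 1). At (u, v) = (1, 1): K = 24/2809.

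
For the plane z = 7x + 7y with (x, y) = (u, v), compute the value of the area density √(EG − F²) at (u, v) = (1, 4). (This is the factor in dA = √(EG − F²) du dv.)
√(EG − F²)|_{(1, 4)} = 3*sqrt(11)

E = 50, F = 49, G = 50, so EG − F² = 99. Taking the positive square root: √(EG − F²) = 3*sqrt(11). At (u, v) = (1, 4): 3*sqrt(11).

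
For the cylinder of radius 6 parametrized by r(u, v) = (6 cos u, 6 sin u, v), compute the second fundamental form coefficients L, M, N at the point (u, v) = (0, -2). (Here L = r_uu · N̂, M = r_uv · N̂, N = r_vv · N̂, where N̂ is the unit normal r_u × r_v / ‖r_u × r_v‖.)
L = -6;  M = 0;  N = 0

Compute the unit normal N̂(u, v) = (cos(u), sin(u), 0), and the second partials r_uu, r_uv, r_vv. Take dot products:
  L(u, v) = r_uu · N̂ = -6,
  M(u, v) = r_uv · N̂ = 0,
  N(u, v) = r_vv · N̂ = 0.
Evaluating at (u, v) = (0, -2):
  L = -6, M = 0, N = 0.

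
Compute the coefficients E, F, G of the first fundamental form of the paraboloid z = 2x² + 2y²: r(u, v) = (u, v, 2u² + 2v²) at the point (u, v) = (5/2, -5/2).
E = 101;  F = -100;  G = 101

Partials: r_u = (1, 0, 4*u), r_v = (0, 1, 4*v). As functions of (u, v):
  E = r_u · r_u = 16*u^2 + 1,
  F = r_u · r_v = 16*u*v,
  G = r_v · r_v = 16*v^2 + 1.
Evaluating at (u, v) = (5/2, -5/2): E = 101, F = -100, G = 101.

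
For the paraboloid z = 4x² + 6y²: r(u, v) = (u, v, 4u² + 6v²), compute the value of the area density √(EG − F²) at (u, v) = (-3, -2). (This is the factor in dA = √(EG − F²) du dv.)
√(EG − F²)|_{(-3, -2)} = sqrt(1153)

E = 64*u^2 + 1, F = 96*u*v, G = 144*v^2 + 1, so EG − F² = 64*u^2 + 144*v^2 + 1. Taking the positive square root: √(EG − F²) = sqrt(64*u^2 + 144*v^2 + 1). At (u, v) = (-3, -2): sqrt(1153).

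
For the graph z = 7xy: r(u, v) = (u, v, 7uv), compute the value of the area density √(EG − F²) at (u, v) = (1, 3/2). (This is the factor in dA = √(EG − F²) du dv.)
√(EG − F²)|_{(1, 3/2)} = sqrt(641)/2

E = 49*v^2 + 1, F = 49*u*v, G = 49*u^2 + 1, so EG − F² = 49*u^2 + 49*v^2 + 1. Taking the positive square root: √(EG − F²) = sqrt(49*u^2 + 49*v^2 + 1). At (u, v) = (1, 3/2): sqrt(641)/2.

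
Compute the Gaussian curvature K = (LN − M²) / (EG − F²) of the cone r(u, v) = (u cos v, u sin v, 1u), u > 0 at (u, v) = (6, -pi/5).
K = 0

Coefficients of the first fundamental form: E = 2, F = 0, G = u^2.
Coefficients of the second fundamental form: L = 0, M = 0, N = sqrt(2)*u^2/(2*Abs(u)).
Assemble K = (LN − M²)/(EG − F²) = 0. At (u, v) = (6, -pi/5): K = 0.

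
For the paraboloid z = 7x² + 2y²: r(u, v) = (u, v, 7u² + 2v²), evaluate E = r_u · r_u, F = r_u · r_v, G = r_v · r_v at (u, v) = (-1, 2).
E = 197;  F = -112;  G = 65

Partials: r_u = (1, 0, 14*u), r_v = (0, 1, 4*v). As functions of (u, v):
  E = r_u · r_u = 196*u^2 + 1,
  F = r_u · r_v = 56*u*v,
  G = r_v · r_v = 16*v^2 + 1.
Evaluating at (u, v) = (-1, 2): E = 197, F = -112, G = 65.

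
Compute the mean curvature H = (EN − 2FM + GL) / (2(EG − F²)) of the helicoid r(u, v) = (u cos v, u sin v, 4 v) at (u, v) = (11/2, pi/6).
H = 0

With E = 1, F = 0, G = u^2 + 16, L = 0, M = -4/sqrt(u^2 + 16), N = 0, assemble
  H = (EN − 2FM + GL) / (2(EG − F²)) = 0.
At (u, v) = (11/2, pi/6): H = 0.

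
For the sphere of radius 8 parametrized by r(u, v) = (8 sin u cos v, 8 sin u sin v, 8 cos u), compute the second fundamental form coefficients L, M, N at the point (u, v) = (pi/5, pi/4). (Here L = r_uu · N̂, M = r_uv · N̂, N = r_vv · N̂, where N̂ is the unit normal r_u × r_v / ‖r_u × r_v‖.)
L = -8;  M = 0;  N = -5 + sqrt(5)

Compute the unit normal N̂(u, v) = (sin(u)^2*cos(v)/Abs(sin(u)), sin(u)^2*sin(v)/Abs(sin(u)), sin(2*u)/(2*Abs(sin(u)))), and the second partials r_uu, r_uv, r_vv. Take dot products:
  L(u, v) = r_uu · N̂ = -8*sin(u)/Abs(sin(u)),
  M(u, v) = r_uv · N̂ = 0,
  N(u, v) = r_vv · N̂ = -8*sin(u)^3/Abs(sin(u)).
Evaluating at (u, v) = (pi/5, pi/4):
  L = -8, M = 0, N = -5 + sqrt(5).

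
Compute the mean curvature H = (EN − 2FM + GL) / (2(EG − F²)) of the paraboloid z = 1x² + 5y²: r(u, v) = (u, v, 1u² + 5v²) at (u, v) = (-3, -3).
H = 1086*sqrt(937)/877969

With E = 4*u^2 + 1, F = 20*u*v, G = 100*v^2 + 1, L = 2/sqrt(4*u^2 + 100*v^2 + 1), M = 0, N = 10/sqrt(4*u^2 + 100*v^2 + 1), assemble
  H = (EN − 2FM + GL) / (2(EG − F²)) = 2*(10*u^2 + 50*v^2 + 3)/(4*u^2 + 100*v^2 + 1)^(3/2).
At (u, v) = (-3, -3): H = 1086*sqrt(937)/877969.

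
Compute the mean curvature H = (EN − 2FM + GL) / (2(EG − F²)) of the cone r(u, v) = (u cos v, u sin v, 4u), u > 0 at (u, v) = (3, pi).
H = 2*sqrt(17)/51

With E = 17, F = 0, G = u^2, L = 0, M = 0, N = 4*sqrt(17)*u^2/(17*Abs(u)), assemble
  H = (EN − 2FM + GL) / (2(EG − F²)) = 2*sqrt(17)/(17*Abs(u)).
At (u, v) = (3, pi): H = 2*sqrt(17)/51.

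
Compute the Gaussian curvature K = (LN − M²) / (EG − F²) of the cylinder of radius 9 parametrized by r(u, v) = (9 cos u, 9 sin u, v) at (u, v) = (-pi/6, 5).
K = 0

Coefficients of the first fundamental form: E = 81, F = 0, G = 1.
Coefficients of the second fundamental form: L = -9, M = 0, N = 0.
Assemble K = (LN − M²)/(EG − F²) = 0. At (u, v) = (-pi/6, 5): K = 0.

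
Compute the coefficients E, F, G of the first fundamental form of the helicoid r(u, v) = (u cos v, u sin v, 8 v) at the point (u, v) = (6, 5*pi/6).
E = 1;  F = 0;  G = 100

Partials: r_u = (cos(v), sin(v), 0), r_v = (-u*sin(v), u*cos(v), 8). As functions of (u, v):
  E = r_u · r_u = 1,
  F = r_u · r_v = 0,
  G = r_v · r_v = u^2 + 64.
Evaluating at (u, v) = (6, 5*pi/6): E = 1, F = 0, G = 100.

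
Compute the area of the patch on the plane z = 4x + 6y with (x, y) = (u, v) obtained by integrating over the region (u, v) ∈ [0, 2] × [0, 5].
Area = 10*sqrt(53)

Area = ∫∫ √(EG − F²) du dv with √(EG − F²) = sqrt(53). Integrating over [0, 2] × [0, 5] gives 10*sqrt(53).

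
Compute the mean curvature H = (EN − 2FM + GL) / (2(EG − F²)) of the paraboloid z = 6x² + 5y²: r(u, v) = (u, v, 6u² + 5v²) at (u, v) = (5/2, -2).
H = 6911*sqrt(1301)/1692601

With E = 144*u^2 + 1, F = 120*u*v, G = 100*v^2 + 1, L = 12/sqrt(144*u^2 + 100*v^2 + 1), M = 0, N = 10/sqrt(144*u^2 + 100*v^2 + 1), assemble
  H = (EN − 2FM + GL) / (2(EG − F²)) = (720*u^2 + 600*v^2 + 11)/(144*u^2 + 100*v^2 + 1)^(3/2).
At (u, v) = (5/2, -2): H = 6911*sqrt(1301)/1692601.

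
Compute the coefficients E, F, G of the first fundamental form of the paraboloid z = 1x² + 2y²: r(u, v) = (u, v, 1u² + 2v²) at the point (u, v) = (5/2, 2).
E = 26;  F = 40;  G = 65

Partials: r_u = (1, 0, 2*u), r_v = (0, 1, 4*v). As functions of (u, v):
  E = r_u · r_u = 4*u^2 + 1,
  F = r_u · r_v = 8*u*v,
  G = r_v · r_v = 16*v^2 + 1.
Evaluating at (u, v) = (5/2, 2): E = 26, F = 40, G = 65.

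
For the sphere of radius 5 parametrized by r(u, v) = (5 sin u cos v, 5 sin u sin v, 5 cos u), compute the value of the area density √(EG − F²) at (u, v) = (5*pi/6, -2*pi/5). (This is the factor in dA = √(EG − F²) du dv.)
√(EG − F²)|_{(5*pi/6, -2*pi/5)} = 25/2

E = 25, F = 0, G = 25*sin(u)^2, so EG − F² = 625*sin(u)^2. Taking the positive square root: √(EG − F²) = 25*Abs(sin(u)). At (u, v) = (5*pi/6, -2*pi/5): 25/2.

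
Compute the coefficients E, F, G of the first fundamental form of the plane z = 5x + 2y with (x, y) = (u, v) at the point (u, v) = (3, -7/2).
E = 26;  F = 10;  G = 5

Partials: r_u = (1, 0, 5), r_v = (0, 1, 2). As functions of (u, v):
  E = r_u · r_u = 26,
  F = r_u · r_v = 10,
  G = r_v · r_v = 5.
Evaluating at (u, v) = (3, -7/2): E = 26, F = 10, G = 5.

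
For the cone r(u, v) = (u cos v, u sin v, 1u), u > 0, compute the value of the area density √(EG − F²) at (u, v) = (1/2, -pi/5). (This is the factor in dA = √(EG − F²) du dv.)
√(EG − F²)|_{(1/2, -pi/5)} = sqrt(2)/2

E = 2, F = 0, G = u^2, so EG − F² = 2*u^2. Taking the positive square root: √(EG − F²) = sqrt(2)*Abs(u). At (u, v) = (1/2, -pi/5): sqrt(2)/2.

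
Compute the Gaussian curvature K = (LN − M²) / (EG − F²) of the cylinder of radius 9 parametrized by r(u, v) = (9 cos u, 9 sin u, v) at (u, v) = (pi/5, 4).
K = 0

Coefficients of the first fundamental form: E = 81, F = 0, G = 1.
Coefficients of the second fundamental form: L = -9, M = 0, N = 0.
Assemble K = (LN − M²)/(EG − F²) = 0. At (u, v) = (pi/5, 4): K = 0.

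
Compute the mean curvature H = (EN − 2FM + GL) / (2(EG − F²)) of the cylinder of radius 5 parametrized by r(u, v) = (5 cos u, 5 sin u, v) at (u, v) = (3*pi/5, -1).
H = -1/10

With E = 25, F = 0, G = 1, L = -5, M = 0, N = 0, assemble
  H = (EN − 2FM + GL) / (2(EG − F²)) = -1/10.
At (u, v) = (3*pi/5, -1): H = -1/10.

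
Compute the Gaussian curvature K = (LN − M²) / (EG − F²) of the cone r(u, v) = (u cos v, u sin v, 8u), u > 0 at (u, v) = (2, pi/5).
K = 0

Coefficients of the first fundamental form: E = 65, F = 0, G = u^2.
Coefficients of the second fundamental form: L = 0, M = 0, N = 8*sqrt(65)*u^2/(65*Abs(u)).
Assemble K = (LN − M²)/(EG − F²) = 0. At (u, v) = (2, pi/5): K = 0.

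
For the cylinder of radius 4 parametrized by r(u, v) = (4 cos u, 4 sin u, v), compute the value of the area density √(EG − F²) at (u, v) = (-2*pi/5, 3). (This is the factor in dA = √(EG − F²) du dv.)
√(EG − F²)|_{(-2*pi/5, 3)} = 4

E = 16, F = 0, G = 1, so EG − F² = 16. Taking the positive square root: √(EG − F²) = 4. At (u, v) = (-2*pi/5, 3): 4.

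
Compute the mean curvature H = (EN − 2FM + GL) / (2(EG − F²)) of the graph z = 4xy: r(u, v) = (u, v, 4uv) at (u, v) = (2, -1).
H = 128/729

With E = 16*v^2 + 1, F = 16*u*v, G = 16*u^2 + 1, L = 0, M = 4/sqrt(16*u^2 + 16*v^2 + 1), N = 0, assemble
  H = (EN − 2FM + GL) / (2(EG − F²)) = -64*u*v/(16*u^2 + 16*v^2 + 1)^(3/2).
At (u, v) = (2, -1): H = 128/729.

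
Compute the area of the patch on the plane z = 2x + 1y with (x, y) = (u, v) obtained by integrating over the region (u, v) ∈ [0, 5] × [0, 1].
Area = 5*sqrt(6)

Area = ∫∫ √(EG − F²) du dv with √(EG − F²) = sqrt(6). Integrating over [0, 5] × [0, 1] gives 5*sqrt(6).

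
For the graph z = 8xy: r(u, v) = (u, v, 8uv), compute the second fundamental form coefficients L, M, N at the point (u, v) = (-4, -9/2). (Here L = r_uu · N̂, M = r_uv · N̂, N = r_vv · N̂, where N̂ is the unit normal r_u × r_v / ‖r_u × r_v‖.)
L = 0;  M = 8*sqrt(2321)/2321;  N = 0

Compute the unit normal N̂(u, v) = (-8*v/sqrt(64*u^2 + 64*v^2 + 1), -8*u/sqrt(64*u^2 + 64*v^2 + 1), 1/sqrt(64*u^2 + 64*v^2 + 1)), and the second partials r_uu, r_uv, r_vv. Take dot products:
  L(u, v) = r_uu · N̂ = 0,
  M(u, v) = r_uv · N̂ = 8/sqrt(64*u^2 + 64*v^2 + 1),
  N(u, v) = r_vv · N̂ = 0.
Evaluating at (u, v) = (-4, -9/2):
  L = 0, M = 8*sqrt(2321)/2321, N = 0.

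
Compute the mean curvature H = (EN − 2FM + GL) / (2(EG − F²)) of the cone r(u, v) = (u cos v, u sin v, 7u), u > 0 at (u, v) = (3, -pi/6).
H = 7*sqrt(2)/60

With E = 50, F = 0, G = u^2, L = 0, M = 0, N = 7*sqrt(2)*u^2/(10*Abs(u)), assemble
  H = (EN − 2FM + GL) / (2(EG − F²)) = 7*sqrt(2)/(20*Abs(u)).
At (u, v) = (3, -pi/6): H = 7*sqrt(2)/60.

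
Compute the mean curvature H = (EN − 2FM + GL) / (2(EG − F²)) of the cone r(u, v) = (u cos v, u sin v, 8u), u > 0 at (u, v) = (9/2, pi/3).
H = 8*sqrt(65)/585

With E = 65, F = 0, G = u^2, L = 0, M = 0, N = 8*sqrt(65)*u^2/(65*Abs(u)), assemble
  H = (EN − 2FM + GL) / (2(EG − F²)) = 4*sqrt(65)/(65*Abs(u)).
At (u, v) = (9/2, pi/3): H = 8*sqrt(65)/585.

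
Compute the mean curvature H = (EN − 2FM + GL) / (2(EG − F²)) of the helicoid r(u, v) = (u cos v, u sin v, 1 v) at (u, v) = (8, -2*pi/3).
H = 0

With E = 1, F = 0, G = u^2 + 1, L = 0, M = -1/sqrt(u^2 + 1), N = 0, assemble
  H = (EN − 2FM + GL) / (2(EG − F²)) = 0.
At (u, v) = (8, -2*pi/3): H = 0.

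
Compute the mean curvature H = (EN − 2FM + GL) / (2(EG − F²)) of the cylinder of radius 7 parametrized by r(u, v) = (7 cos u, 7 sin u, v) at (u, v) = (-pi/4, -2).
H = -1/14

With E = 49, F = 0, G = 1, L = -7, M = 0, N = 0, assemble
  H = (EN − 2FM + GL) / (2(EG − F²)) = -1/14.
At (u, v) = (-pi/4, -2): H = -1/14.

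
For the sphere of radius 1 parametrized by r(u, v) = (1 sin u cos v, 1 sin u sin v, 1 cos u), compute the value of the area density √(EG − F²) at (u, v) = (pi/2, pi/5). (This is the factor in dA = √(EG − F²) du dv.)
√(EG − F²)|_{(pi/2, pi/5)} = 1

E = 1, F = 0, G = sin(u)^2, so EG − F² = sin(u)^2. Taking the positive square root: √(EG − F²) = Abs(sin(u)). At (u, v) = (pi/2, pi/5): 1.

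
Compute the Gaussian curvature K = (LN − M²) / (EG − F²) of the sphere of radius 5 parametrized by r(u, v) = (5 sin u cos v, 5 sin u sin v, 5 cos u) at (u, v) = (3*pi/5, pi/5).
K = 1/25

Coefficients of the first fundamental form: E = 25, F = 0, G = 25*sin(u)^2.
Coefficients of the second fundamental form: L = -5*sin(u)/Abs(sin(u)), M = 0, N = -5*sin(u)^3/Abs(sin(u)).
Assemble K = (LN − M²)/(EG − F²) = 1/25. At (u, v) = (3*pi/5, pi/5): K = 1/25.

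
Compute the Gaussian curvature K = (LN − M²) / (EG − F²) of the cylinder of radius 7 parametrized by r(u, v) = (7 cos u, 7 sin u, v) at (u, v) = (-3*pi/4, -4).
K = 0

Coefficients of the first fundamental form: E = 49, F = 0, G = 1.
Coefficients of the second fundamental form: L = -7, M = 0, N = 0.
Assemble K = (LN − M²)/(EG − F²) = 0. At (u, v) = (-3*pi/4, -4): K = 0.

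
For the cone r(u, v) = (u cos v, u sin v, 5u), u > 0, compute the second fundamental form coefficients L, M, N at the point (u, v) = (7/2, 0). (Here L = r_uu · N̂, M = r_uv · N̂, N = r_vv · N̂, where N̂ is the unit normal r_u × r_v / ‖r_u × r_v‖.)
L = 0;  M = 0;  N = 35*sqrt(26)/52

Compute the unit normal N̂(u, v) = (-5*sqrt(26)*u*cos(v)/(26*Abs(u)), -5*sqrt(26)*u*sin(v)/(26*Abs(u)), sqrt(26)*u/(26*Abs(u))), and the second partials r_uu, r_uv, r_vv. Take dot products:
  L(u, v) = r_uu · N̂ = 0,
  M(u, v) = r_uv · N̂ = 0,
  N(u, v) = r_vv · N̂ = 5*sqrt(26)*u^2/(26*Abs(u)).
Evaluating at (u, v) = (7/2, 0):
  L = 0, M = 0, N = 35*sqrt(26)/52.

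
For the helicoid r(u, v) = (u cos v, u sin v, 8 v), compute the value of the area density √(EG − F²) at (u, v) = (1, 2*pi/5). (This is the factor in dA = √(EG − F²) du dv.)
√(EG − F²)|_{(1, 2*pi/5)} = sqrt(65)

E = 1, F = 0, G = u^2 + 64, so EG − F² = u^2 + 64. Taking the positive square root: √(EG − F²) = sqrt(u^2 + 64). At (u, v) = (1, 2*pi/5): sqrt(65).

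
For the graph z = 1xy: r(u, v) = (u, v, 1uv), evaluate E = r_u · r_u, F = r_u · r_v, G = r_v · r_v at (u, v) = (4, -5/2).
E = 29/4;  F = -10;  G = 17

Partials: r_u = (1, 0, v), r_v = (0, 1, u). As functions of (u, v):
  E = r_u · r_u = v^2 + 1,
  F = r_u · r_v = u*v,
  G = r_v · r_v = u^2 + 1.
Evaluating at (u, v) = (4, -5/2): E = 29/4, F = -10, G = 17.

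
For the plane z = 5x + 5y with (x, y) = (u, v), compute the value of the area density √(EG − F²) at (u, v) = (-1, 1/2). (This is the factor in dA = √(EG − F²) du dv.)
√(EG − F²)|_{(-1, 1/2)} = sqrt(51)

E = 26, F = 25, G = 26, so EG − F² = 51. Taking the positive square root: √(EG − F²) = sqrt(51). At (u, v) = (-1, 1/2): sqrt(51).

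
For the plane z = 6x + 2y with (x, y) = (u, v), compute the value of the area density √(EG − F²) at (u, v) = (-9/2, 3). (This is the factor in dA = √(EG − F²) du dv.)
√(EG − F²)|_{(-9/2, 3)} = sqrt(41)

E = 37, F = 12, G = 5, so EG − F² = 41. Taking the positive square root: √(EG − F²) = sqrt(41). At (u, v) = (-9/2, 3): sqrt(41).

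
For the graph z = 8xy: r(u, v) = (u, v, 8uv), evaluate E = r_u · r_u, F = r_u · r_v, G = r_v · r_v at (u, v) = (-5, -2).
E = 257;  F = 640;  G = 1601

Partials: r_u = (1, 0, 8*v), r_v = (0, 1, 8*u). As functions of (u, v):
  E = r_u · r_u = 64*v^2 + 1,
  F = r_u · r_v = 64*u*v,
  G = r_v · r_v = 64*u^2 + 1.
Evaluating at (u, v) = (-5, -2): E = 257, F = 640, G = 1601.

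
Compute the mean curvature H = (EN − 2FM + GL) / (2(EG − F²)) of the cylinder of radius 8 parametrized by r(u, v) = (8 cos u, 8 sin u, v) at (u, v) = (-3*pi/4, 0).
H = -1/16

With E = 64, F = 0, G = 1, L = -8, M = 0, N = 0, assemble
  H = (EN − 2FM + GL) / (2(EG − F²)) = -1/16.
At (u, v) = (-3*pi/4, 0): H = -1/16.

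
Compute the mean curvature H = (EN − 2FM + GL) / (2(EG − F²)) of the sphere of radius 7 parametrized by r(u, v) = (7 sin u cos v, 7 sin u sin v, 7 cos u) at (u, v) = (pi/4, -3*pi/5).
H = -1/7

With E = 49, F = 0, G = 49*sin(u)^2, L = -7*sin(u)/Abs(sin(u)), M = 0, N = -7*sin(u)^3/Abs(sin(u)), assemble
  H = (EN − 2FM + GL) / (2(EG − F²)) = -sin(u)/(7*Abs(sin(u))).
At (u, v) = (pi/4, -3*pi/5): H = -1/7.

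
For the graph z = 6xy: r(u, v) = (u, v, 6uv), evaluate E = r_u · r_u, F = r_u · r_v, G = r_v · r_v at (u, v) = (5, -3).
E = 325;  F = -540;  G = 901

Partials: r_u = (1, 0, 6*v), r_v = (0, 1, 6*u). As functions of (u, v):
  E = r_u · r_u = 36*v^2 + 1,
  F = r_u · r_v = 36*u*v,
  G = r_v · r_v = 36*u^2 + 1.
Evaluating at (u, v) = (5, -3): E = 325, F = -540, G = 901.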